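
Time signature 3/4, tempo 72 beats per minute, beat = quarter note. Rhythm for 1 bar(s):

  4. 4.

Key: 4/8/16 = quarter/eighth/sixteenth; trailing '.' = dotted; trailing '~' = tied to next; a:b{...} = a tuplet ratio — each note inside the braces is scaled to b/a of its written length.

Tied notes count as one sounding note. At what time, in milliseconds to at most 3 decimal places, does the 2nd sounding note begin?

note 2 onset = 3/2b = 1250.0ms

1. 0.0ms @ 0 + 1250.0ms (3/2)
2. 1250.0ms @ 3/2 + 1250.0ms (3/2)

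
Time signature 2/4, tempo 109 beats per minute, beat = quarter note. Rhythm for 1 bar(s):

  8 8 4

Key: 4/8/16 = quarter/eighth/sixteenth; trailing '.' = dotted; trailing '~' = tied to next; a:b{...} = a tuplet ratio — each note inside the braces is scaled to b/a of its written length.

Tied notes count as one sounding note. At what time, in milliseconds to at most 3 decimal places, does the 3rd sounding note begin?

1. 0.0ms @ 0 + 275.229ms (1/2)
2. 275.229ms @ 1/2 + 275.229ms (1/2)
3. 550.459ms @ 1 + 550.459ms (1)

note 3 onset = 1b = 550.459ms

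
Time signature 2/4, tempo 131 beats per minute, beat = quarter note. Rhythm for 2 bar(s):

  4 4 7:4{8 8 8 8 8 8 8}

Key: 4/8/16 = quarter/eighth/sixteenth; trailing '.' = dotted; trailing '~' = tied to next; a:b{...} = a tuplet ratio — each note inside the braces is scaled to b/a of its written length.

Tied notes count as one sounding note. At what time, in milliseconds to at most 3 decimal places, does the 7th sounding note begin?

note 7 onset = 22/7b = 1439.477ms

1. 0.0ms @ 0 + 458.015ms (1)
2. 458.015ms @ 1 + 458.015ms (1)
3. 916.031ms @ 2 + 130.862ms (2/7)
4. 1046.892ms @ 16/7 + 130.862ms (2/7)
5. 1177.754ms @ 18/7 + 130.862ms (2/7)
6. 1308.615ms @ 20/7 + 130.862ms (2/7)
7. 1439.477ms @ 22/7 + 130.862ms (2/7)
8. 1570.338ms @ 24/7 + 130.862ms (2/7)
9. 1701.2ms @ 26/7 + 130.862ms (2/7)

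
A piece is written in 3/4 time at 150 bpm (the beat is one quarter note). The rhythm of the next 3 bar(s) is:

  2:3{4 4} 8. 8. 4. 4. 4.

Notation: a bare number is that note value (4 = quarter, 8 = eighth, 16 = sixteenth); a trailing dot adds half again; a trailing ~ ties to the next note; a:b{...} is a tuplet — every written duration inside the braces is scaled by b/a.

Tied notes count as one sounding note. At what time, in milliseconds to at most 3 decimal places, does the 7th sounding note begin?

note 7 onset = 15/2b = 3000.0ms

1. 0.0ms @ 0 + 600.0ms (3/2)
2. 600.0ms @ 3/2 + 600.0ms (3/2)
3. 1200.0ms @ 3 + 300.0ms (3/4)
4. 1500.0ms @ 15/4 + 300.0ms (3/4)
5. 1800.0ms @ 9/2 + 600.0ms (3/2)
6. 2400.0ms @ 6 + 600.0ms (3/2)
7. 3000.0ms @ 15/2 + 600.0ms (3/2)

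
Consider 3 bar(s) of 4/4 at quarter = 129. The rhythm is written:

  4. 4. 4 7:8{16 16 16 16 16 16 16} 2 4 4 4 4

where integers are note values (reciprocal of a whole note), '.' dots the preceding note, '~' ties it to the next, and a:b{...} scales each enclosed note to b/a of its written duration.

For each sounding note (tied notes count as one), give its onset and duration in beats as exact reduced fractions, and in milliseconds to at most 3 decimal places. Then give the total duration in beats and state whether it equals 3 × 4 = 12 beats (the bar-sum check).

1) 0.0ms=0b +697.674ms=3/2b
2) 697.674ms=3/2b +697.674ms=3/2b
3) 1395.349ms=3b +465.116ms=1b
4) 1860.465ms=4b +132.89ms=2/7b
5) 1993.355ms=30/7b +132.89ms=2/7b
6) 2126.246ms=32/7b +132.89ms=2/7b
7) 2259.136ms=34/7b +132.89ms=2/7b
8) 2392.027ms=36/7b +132.89ms=2/7b
9) 2524.917ms=38/7b +132.89ms=2/7b
10) 2657.807ms=40/7b +132.89ms=2/7b
11) 2790.698ms=6b +930.233ms=2b
12) 3720.93ms=8b +465.116ms=1b
13) 4186.047ms=9b +465.116ms=1b
14) 4651.163ms=10b +465.116ms=1b
15) 5116.279ms=11b +465.116ms=1b
Σ=12b of 12 (129bpm 4/4) — PASS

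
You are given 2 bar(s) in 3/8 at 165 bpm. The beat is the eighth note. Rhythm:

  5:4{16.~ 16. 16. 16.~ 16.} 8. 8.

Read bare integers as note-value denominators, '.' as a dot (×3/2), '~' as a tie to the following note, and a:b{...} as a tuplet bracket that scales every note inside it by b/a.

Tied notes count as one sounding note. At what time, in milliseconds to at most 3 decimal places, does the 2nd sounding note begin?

1. 0.0ms @ 0 + 436.364ms (6/5)
2. 436.364ms @ 6/5 + 218.182ms (3/5)
3. 654.545ms @ 9/5 + 436.364ms (6/5)
4. 1090.909ms @ 3 + 545.455ms (3/2)
5. 1636.364ms @ 9/2 + 545.455ms (3/2)

note 2 onset = 6/5b = 436.364ms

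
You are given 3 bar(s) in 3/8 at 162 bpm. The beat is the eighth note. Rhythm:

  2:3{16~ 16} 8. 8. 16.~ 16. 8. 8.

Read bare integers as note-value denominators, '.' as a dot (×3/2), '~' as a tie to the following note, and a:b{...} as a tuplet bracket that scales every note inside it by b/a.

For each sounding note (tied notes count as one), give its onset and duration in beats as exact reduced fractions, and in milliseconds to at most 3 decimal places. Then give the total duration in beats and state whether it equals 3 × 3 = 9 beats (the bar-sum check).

1) 0.0ms=0b +555.556ms=3/2b
2) 555.556ms=3/2b +555.556ms=3/2b
3) 1111.111ms=3b +555.556ms=3/2b
4) 1666.667ms=9/2b +555.556ms=3/2b
5) 2222.222ms=6b +555.556ms=3/2b
6) 2777.778ms=15/2b +555.556ms=3/2b
Σ=9b of 9 (162bpm 3/8) — PASS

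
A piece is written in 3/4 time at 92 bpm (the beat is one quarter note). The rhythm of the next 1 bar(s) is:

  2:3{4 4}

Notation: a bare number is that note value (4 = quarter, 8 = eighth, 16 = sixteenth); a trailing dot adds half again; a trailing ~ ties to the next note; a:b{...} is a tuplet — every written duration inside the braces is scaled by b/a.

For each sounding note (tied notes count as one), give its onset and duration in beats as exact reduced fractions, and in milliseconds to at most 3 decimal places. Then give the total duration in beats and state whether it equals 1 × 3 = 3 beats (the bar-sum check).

1) 0.0ms=0b +978.261ms=3/2b
2) 978.261ms=3/2b +978.261ms=3/2b
Σ=3b of 3 (92bpm 3/4) — PASS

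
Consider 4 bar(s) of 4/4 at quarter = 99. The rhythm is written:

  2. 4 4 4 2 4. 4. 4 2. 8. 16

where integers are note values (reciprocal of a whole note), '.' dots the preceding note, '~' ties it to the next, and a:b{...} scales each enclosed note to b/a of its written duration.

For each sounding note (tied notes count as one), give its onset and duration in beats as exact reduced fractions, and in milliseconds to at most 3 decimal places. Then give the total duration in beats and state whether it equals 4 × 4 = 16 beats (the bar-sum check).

1) 0.0ms=0b +1818.182ms=3b
2) 1818.182ms=3b +606.061ms=1b
3) 2424.242ms=4b +606.061ms=1b
4) 3030.303ms=5b +606.061ms=1b
5) 3636.364ms=6b +1212.121ms=2b
6) 4848.485ms=8b +909.091ms=3/2b
7) 5757.576ms=19/2b +909.091ms=3/2b
8) 6666.667ms=11b +606.061ms=1b
9) 7272.727ms=12b +1818.182ms=3b
10) 9090.909ms=15b +454.545ms=3/4b
11) 9545.455ms=63/4b +151.515ms=1/4b
Σ=16b of 16 (99bpm 4/4) — PASS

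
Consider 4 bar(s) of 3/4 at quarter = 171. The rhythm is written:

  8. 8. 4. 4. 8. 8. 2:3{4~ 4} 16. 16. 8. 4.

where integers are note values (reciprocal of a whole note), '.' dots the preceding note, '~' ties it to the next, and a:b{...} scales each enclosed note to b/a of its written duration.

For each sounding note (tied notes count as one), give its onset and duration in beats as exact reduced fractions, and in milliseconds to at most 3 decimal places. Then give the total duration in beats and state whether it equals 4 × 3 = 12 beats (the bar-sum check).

1) 0.0ms=0b +263.158ms=3/4b
2) 263.158ms=3/4b +263.158ms=3/4b
3) 526.316ms=3/2b +526.316ms=3/2b
4) 1052.632ms=3b +526.316ms=3/2b
5) 1578.947ms=9/2b +263.158ms=3/4b
6) 1842.105ms=21/4b +263.158ms=3/4b
7) 2105.263ms=6b +1052.632ms=3b
8) 3157.895ms=9b +131.579ms=3/8b
9) 3289.474ms=75/8b +131.579ms=3/8b
10) 3421.053ms=39/4b +263.158ms=3/4b
11) 3684.211ms=21/2b +526.316ms=3/2b
Σ=12b of 12 (171bpm 3/4) — PASS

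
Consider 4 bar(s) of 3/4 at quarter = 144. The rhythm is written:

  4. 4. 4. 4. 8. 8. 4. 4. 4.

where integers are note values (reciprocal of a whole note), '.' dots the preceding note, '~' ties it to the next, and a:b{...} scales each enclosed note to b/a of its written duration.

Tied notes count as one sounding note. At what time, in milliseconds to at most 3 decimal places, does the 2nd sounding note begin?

1. 0.0ms @ 0 + 625.0ms (3/2)
2. 625.0ms @ 3/2 + 625.0ms (3/2)
3. 1250.0ms @ 3 + 625.0ms (3/2)
4. 1875.0ms @ 9/2 + 625.0ms (3/2)
5. 2500.0ms @ 6 + 312.5ms (3/4)
6. 2812.5ms @ 27/4 + 312.5ms (3/4)
7. 3125.0ms @ 15/2 + 625.0ms (3/2)
8. 3750.0ms @ 9 + 625.0ms (3/2)
9. 4375.0ms @ 21/2 + 625.0ms (3/2)

note 2 onset = 3/2b = 625.0ms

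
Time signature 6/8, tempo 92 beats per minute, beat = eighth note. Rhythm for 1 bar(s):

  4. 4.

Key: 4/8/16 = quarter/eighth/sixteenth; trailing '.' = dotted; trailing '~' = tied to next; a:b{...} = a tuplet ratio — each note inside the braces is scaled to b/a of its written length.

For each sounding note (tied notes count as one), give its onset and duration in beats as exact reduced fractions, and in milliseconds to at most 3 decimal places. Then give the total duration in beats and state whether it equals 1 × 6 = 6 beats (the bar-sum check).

1) 0.0ms=0b +1956.522ms=3b
2) 1956.522ms=3b +1956.522ms=3b
Σ=6b of 6 (92bpm 6/8) — PASS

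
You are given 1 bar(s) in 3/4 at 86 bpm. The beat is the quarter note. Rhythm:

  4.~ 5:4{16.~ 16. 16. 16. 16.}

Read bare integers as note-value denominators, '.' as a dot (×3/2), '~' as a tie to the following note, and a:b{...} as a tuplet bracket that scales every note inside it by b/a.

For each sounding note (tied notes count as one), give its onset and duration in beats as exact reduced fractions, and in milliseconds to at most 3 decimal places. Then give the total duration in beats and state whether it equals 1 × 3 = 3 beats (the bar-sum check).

1) 0.0ms=0b +1465.116ms=21/10b
2) 1465.116ms=21/10b +209.302ms=3/10b
3) 1674.419ms=12/5b +209.302ms=3/10b
4) 1883.721ms=27/10b +209.302ms=3/10b
Σ=3b of 3 (86bpm 3/4) — PASS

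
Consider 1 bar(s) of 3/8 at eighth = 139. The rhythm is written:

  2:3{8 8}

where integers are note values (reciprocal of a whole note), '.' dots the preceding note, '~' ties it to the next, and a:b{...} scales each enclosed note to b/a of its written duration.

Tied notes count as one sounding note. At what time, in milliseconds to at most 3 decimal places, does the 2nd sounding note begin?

1. 0.0ms @ 0 + 647.482ms (3/2)
2. 647.482ms @ 3/2 + 647.482ms (3/2)

note 2 onset = 3/2b = 647.482ms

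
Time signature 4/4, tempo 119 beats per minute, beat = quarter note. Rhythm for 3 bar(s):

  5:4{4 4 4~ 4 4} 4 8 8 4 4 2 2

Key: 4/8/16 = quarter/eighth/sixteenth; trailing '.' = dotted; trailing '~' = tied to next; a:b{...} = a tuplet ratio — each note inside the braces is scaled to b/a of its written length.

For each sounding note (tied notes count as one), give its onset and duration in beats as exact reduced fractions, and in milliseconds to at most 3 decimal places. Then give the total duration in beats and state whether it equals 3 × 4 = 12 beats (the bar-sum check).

1) 0.0ms=0b +403.361ms=4/5b
2) 403.361ms=4/5b +403.361ms=4/5b
3) 806.723ms=8/5b +806.723ms=8/5b
4) 1613.445ms=16/5b +403.361ms=4/5b
5) 2016.807ms=4b +504.202ms=1b
6) 2521.008ms=5b +252.101ms=1/2b
7) 2773.109ms=11/2b +252.101ms=1/2b
8) 3025.21ms=6b +504.202ms=1b
9) 3529.412ms=7b +504.202ms=1b
10) 4033.613ms=8b +1008.403ms=2b
11) 5042.017ms=10b +1008.403ms=2b
Σ=12b of 12 (119bpm 4/4) — PASS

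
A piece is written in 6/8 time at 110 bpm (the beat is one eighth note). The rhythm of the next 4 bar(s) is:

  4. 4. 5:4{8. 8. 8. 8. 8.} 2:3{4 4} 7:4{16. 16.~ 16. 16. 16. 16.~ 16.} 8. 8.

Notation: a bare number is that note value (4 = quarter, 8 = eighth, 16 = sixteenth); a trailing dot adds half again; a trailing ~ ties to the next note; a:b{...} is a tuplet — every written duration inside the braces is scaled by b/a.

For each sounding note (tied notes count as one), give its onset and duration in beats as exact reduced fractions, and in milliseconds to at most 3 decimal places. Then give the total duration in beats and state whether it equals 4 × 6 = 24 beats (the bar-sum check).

1) 0.0ms=0b +1636.364ms=3b
2) 1636.364ms=3b +1636.364ms=3b
3) 3272.727ms=6b +654.545ms=6/5b
4) 3927.273ms=36/5b +654.545ms=6/5b
5) 4581.818ms=42/5b +654.545ms=6/5b
6) 5236.364ms=48/5b +654.545ms=6/5b
7) 5890.909ms=54/5b +654.545ms=6/5b
8) 6545.455ms=12b +1636.364ms=3b
9) 8181.818ms=15b +1636.364ms=3b
10) 9818.182ms=18b +233.766ms=3/7b
11) 10051.948ms=129/7b +467.532ms=6/7b
12) 10519.481ms=135/7b +233.766ms=3/7b
13) 10753.247ms=138/7b +233.766ms=3/7b
14) 10987.013ms=141/7b +467.532ms=6/7b
15) 11454.545ms=21b +818.182ms=3/2b
16) 12272.727ms=45/2b +818.182ms=3/2b
Σ=24b of 24 (110bpm 6/8) — PASS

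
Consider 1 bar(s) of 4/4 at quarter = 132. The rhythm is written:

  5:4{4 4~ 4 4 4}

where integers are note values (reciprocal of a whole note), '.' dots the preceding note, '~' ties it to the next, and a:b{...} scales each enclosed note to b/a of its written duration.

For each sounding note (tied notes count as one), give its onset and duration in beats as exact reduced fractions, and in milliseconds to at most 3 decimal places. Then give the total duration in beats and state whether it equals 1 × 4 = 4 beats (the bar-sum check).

1) 0.0ms=0b +363.636ms=4/5b
2) 363.636ms=4/5b +727.273ms=8/5b
3) 1090.909ms=12/5b +363.636ms=4/5b
4) 1454.545ms=16/5b +363.636ms=4/5b
Σ=4b of 4 (132bpm 4/4) — PASS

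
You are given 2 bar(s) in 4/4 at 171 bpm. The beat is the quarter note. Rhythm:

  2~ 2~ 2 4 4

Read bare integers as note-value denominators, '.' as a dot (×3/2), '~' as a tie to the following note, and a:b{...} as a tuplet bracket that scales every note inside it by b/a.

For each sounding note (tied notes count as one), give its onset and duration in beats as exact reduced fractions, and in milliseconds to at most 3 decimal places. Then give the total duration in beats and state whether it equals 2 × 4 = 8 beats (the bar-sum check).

1) 0.0ms=0b +2105.263ms=6b
2) 2105.263ms=6b +350.877ms=1b
3) 2456.14ms=7b +350.877ms=1b
Σ=8b of 8 (171bpm 4/4) — PASS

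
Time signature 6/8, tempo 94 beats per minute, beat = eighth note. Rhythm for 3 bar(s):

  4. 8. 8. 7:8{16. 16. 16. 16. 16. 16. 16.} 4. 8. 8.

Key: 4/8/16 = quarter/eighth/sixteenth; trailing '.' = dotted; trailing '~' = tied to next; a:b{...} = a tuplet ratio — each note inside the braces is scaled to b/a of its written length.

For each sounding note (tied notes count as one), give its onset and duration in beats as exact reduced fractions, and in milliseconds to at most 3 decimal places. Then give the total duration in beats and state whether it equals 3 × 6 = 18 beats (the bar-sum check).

1) 0.0ms=0b +1914.894ms=3b
2) 1914.894ms=3b +957.447ms=3/2b
3) 2872.34ms=9/2b +957.447ms=3/2b
4) 3829.787ms=6b +547.112ms=6/7b
5) 4376.9ms=48/7b +547.112ms=6/7b
6) 4924.012ms=54/7b +547.112ms=6/7b
7) 5471.125ms=60/7b +547.112ms=6/7b
8) 6018.237ms=66/7b +547.112ms=6/7b
9) 6565.35ms=72/7b +547.112ms=6/7b
10) 7112.462ms=78/7b +547.112ms=6/7b
11) 7659.574ms=12b +1914.894ms=3b
12) 9574.468ms=15b +957.447ms=3/2b
13) 10531.915ms=33/2b +957.447ms=3/2b
Σ=18b of 18 (94bpm 6/8) — PASS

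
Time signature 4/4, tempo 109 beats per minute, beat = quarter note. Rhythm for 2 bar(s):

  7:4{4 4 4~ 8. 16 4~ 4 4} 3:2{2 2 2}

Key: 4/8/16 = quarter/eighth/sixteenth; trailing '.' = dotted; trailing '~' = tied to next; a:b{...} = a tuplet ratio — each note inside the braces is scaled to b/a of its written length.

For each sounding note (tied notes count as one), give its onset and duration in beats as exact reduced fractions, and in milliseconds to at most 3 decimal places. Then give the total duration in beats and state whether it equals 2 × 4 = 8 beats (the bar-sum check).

1) 0.0ms=0b +314.548ms=4/7b
2) 314.548ms=4/7b +314.548ms=4/7b
3) 629.096ms=8/7b +550.459ms=1b
4) 1179.554ms=15/7b +78.637ms=1/7b
5) 1258.191ms=16/7b +629.096ms=8/7b
6) 1887.287ms=24/7b +314.548ms=4/7b
7) 2201.835ms=4b +733.945ms=4/3b
8) 2935.78ms=16/3b +733.945ms=4/3b
9) 3669.725ms=20/3b +733.945ms=4/3b
Σ=8b of 8 (109bpm 4/4) — PASS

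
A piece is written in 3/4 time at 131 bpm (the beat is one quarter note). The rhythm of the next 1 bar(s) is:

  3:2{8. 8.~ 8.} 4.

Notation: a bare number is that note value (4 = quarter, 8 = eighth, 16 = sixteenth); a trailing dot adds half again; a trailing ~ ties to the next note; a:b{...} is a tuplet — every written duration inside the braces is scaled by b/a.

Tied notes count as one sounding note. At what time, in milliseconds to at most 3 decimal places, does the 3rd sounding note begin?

1. 0.0ms @ 0 + 229.008ms (1/2)
2. 229.008ms @ 1/2 + 458.015ms (1)
3. 687.023ms @ 3/2 + 687.023ms (3/2)

note 3 onset = 3/2b = 687.023ms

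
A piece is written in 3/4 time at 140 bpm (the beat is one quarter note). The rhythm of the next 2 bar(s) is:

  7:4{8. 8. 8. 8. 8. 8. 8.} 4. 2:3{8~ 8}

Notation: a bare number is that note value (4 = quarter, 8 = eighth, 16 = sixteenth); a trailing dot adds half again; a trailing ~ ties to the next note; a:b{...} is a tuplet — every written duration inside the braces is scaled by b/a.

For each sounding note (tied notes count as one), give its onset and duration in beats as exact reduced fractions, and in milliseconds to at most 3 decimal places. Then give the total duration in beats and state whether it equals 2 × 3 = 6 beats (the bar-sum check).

1) 0.0ms=0b +183.673ms=3/7b
2) 183.673ms=3/7b +183.673ms=3/7b
3) 367.347ms=6/7b +183.673ms=3/7b
4) 551.02ms=9/7b +183.673ms=3/7b
5) 734.694ms=12/7b +183.673ms=3/7b
6) 918.367ms=15/7b +183.673ms=3/7b
7) 1102.041ms=18/7b +183.673ms=3/7b
8) 1285.714ms=3b +642.857ms=3/2b
9) 1928.571ms=9/2b +642.857ms=3/2b
Σ=6b of 6 (140bpm 3/4) — PASS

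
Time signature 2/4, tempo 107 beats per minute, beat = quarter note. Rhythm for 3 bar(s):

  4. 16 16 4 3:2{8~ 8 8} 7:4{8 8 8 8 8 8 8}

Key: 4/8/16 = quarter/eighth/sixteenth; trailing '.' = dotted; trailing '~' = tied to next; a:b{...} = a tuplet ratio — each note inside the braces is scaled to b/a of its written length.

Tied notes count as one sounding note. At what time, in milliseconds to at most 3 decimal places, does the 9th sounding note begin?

note 9 onset = 32/7b = 2563.418ms

1. 0.0ms @ 0 + 841.121ms (3/2)
2. 841.121ms @ 3/2 + 140.187ms (1/4)
3. 981.308ms @ 7/4 + 140.187ms (1/4)
4. 1121.495ms @ 2 + 560.748ms (1)
5. 1682.243ms @ 3 + 373.832ms (2/3)
6. 2056.075ms @ 11/3 + 186.916ms (1/3)
7. 2242.991ms @ 4 + 160.214ms (2/7)
8. 2403.204ms @ 30/7 + 160.214ms (2/7)
9. 2563.418ms @ 32/7 + 160.214ms (2/7)
10. 2723.632ms @ 34/7 + 160.214ms (2/7)
11. 2883.845ms @ 36/7 + 160.214ms (2/7)
12. 3044.059ms @ 38/7 + 160.214ms (2/7)
13. 3204.272ms @ 40/7 + 160.214ms (2/7)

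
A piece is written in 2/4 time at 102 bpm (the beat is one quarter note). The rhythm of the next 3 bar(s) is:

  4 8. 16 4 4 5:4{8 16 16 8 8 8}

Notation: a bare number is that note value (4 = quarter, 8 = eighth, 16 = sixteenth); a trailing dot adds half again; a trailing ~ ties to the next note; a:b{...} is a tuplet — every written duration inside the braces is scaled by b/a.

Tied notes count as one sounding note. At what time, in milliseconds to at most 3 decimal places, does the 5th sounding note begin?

note 5 onset = 3b = 1764.706ms

1. 0.0ms @ 0 + 588.235ms (1)
2. 588.235ms @ 1 + 441.176ms (3/4)
3. 1029.412ms @ 7/4 + 147.059ms (1/4)
4. 1176.471ms @ 2 + 588.235ms (1)
5. 1764.706ms @ 3 + 588.235ms (1)
6. 2352.941ms @ 4 + 235.294ms (2/5)
7. 2588.235ms @ 22/5 + 117.647ms (1/5)
8. 2705.882ms @ 23/5 + 117.647ms (1/5)
9. 2823.529ms @ 24/5 + 235.294ms (2/5)
10. 3058.824ms @ 26/5 + 235.294ms (2/5)
11. 3294.118ms @ 28/5 + 235.294ms (2/5)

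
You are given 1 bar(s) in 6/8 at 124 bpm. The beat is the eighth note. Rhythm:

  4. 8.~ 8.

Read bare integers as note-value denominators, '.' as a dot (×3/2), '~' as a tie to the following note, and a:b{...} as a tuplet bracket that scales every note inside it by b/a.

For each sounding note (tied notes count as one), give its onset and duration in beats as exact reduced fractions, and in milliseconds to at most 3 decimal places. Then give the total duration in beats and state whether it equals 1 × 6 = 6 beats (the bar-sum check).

1) 0.0ms=0b +1451.613ms=3b
2) 1451.613ms=3b +1451.613ms=3b
Σ=6b of 6 (124bpm 6/8) — PASS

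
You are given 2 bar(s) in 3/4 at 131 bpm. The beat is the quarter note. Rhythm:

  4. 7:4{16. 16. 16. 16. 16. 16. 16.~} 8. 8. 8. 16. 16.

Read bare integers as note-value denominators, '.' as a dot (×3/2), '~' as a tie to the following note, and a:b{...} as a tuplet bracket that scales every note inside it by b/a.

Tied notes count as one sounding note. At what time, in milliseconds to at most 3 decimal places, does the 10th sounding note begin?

1. 0.0ms @ 0 + 687.023ms (3/2)
2. 687.023ms @ 3/2 + 98.146ms (3/14)
3. 785.169ms @ 12/7 + 98.146ms (3/14)
4. 883.315ms @ 27/14 + 98.146ms (3/14)
5. 981.461ms @ 15/7 + 98.146ms (3/14)
6. 1079.607ms @ 33/14 + 98.146ms (3/14)
7. 1177.754ms @ 18/7 + 98.146ms (3/14)
8. 1275.9ms @ 39/14 + 441.658ms (27/28)
9. 1717.557ms @ 15/4 + 343.511ms (3/4)
10. 2061.069ms @ 9/2 + 343.511ms (3/4)
11. 2404.58ms @ 21/4 + 171.756ms (3/8)
12. 2576.336ms @ 45/8 + 171.756ms (3/8)

note 10 onset = 9/2b = 2061.069ms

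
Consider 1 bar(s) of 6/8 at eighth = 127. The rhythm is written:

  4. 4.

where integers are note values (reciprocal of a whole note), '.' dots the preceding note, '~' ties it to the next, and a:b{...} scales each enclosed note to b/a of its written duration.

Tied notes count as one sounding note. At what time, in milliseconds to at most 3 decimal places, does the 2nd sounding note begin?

1. 0.0ms @ 0 + 1417.323ms (3)
2. 1417.323ms @ 3 + 1417.323ms (3)

note 2 onset = 3b = 1417.323ms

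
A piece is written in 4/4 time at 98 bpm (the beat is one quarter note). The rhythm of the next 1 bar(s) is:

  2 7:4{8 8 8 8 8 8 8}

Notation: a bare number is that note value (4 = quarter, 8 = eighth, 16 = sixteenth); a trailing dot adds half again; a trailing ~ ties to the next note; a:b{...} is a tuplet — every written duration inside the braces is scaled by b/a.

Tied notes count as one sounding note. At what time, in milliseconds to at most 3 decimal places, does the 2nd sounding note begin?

note 2 onset = 2b = 1224.49ms

1. 0.0ms @ 0 + 1224.49ms (2)
2. 1224.49ms @ 2 + 174.927ms (2/7)
3. 1399.417ms @ 16/7 + 174.927ms (2/7)
4. 1574.344ms @ 18/7 + 174.927ms (2/7)
5. 1749.271ms @ 20/7 + 174.927ms (2/7)
6. 1924.198ms @ 22/7 + 174.927ms (2/7)
7. 2099.125ms @ 24/7 + 174.927ms (2/7)
8. 2274.052ms @ 26/7 + 174.927ms (2/7)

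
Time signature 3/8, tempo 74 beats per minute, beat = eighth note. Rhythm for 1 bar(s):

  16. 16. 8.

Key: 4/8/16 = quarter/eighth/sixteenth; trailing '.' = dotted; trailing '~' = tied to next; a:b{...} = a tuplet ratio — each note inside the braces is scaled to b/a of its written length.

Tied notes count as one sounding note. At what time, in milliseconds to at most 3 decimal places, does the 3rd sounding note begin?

1. 0.0ms @ 0 + 608.108ms (3/4)
2. 608.108ms @ 3/4 + 608.108ms (3/4)
3. 1216.216ms @ 3/2 + 1216.216ms (3/2)

note 3 onset = 3/2b = 1216.216ms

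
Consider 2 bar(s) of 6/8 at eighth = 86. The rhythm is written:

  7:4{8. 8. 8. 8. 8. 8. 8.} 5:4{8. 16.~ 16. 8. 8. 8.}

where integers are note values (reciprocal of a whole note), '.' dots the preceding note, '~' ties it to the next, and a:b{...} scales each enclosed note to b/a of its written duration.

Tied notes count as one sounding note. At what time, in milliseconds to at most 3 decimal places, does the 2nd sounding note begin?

note 2 onset = 6/7b = 598.007ms

1. 0.0ms @ 0 + 598.007ms (6/7)
2. 598.007ms @ 6/7 + 598.007ms (6/7)
3. 1196.013ms @ 12/7 + 598.007ms (6/7)
4. 1794.02ms @ 18/7 + 598.007ms (6/7)
5. 2392.027ms @ 24/7 + 598.007ms (6/7)
6. 2990.033ms @ 30/7 + 598.007ms (6/7)
7. 3588.04ms @ 36/7 + 598.007ms (6/7)
8. 4186.047ms @ 6 + 837.209ms (6/5)
9. 5023.256ms @ 36/5 + 837.209ms (6/5)
10. 5860.465ms @ 42/5 + 837.209ms (6/5)
11. 6697.674ms @ 48/5 + 837.209ms (6/5)
12. 7534.884ms @ 54/5 + 837.209ms (6/5)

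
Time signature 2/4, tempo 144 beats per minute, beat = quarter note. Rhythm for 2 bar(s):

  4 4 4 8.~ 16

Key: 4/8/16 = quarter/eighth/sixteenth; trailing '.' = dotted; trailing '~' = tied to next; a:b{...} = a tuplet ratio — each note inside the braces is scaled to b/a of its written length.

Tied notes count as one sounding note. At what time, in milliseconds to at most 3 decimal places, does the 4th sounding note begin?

1. 0.0ms @ 0 + 416.667ms (1)
2. 416.667ms @ 1 + 416.667ms (1)
3. 833.333ms @ 2 + 416.667ms (1)
4. 1250.0ms @ 3 + 416.667ms (1)

note 4 onset = 3b = 1250.0ms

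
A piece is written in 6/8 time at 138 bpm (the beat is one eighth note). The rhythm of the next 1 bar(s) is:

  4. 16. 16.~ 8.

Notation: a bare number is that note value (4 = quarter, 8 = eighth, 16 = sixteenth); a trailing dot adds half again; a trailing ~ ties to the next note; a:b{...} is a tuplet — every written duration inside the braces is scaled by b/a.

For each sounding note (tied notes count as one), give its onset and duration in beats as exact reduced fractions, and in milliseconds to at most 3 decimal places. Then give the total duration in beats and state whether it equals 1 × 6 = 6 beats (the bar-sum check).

1) 0.0ms=0b +1304.348ms=3b
2) 1304.348ms=3b +326.087ms=3/4b
3) 1630.435ms=15/4b +978.261ms=9/4b
Σ=6b of 6 (138bpm 6/8) — PASS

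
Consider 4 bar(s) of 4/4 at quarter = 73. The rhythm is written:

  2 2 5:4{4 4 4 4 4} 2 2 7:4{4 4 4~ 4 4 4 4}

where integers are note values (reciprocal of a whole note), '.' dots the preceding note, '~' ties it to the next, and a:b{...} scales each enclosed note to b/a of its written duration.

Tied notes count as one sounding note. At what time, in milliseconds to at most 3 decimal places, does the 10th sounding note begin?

1. 0.0ms @ 0 + 1643.836ms (2)
2. 1643.836ms @ 2 + 1643.836ms (2)
3. 3287.671ms @ 4 + 657.534ms (4/5)
4. 3945.205ms @ 24/5 + 657.534ms (4/5)
5. 4602.74ms @ 28/5 + 657.534ms (4/5)
6. 5260.274ms @ 32/5 + 657.534ms (4/5)
7. 5917.808ms @ 36/5 + 657.534ms (4/5)
8. 6575.342ms @ 8 + 1643.836ms (2)
9. 8219.178ms @ 10 + 1643.836ms (2)
10. 9863.014ms @ 12 + 469.667ms (4/7)
11. 10332.681ms @ 88/7 + 469.667ms (4/7)
12. 10802.348ms @ 92/7 + 939.335ms (8/7)
13. 11741.683ms @ 100/7 + 469.667ms (4/7)
14. 12211.35ms @ 104/7 + 469.667ms (4/7)
15. 12681.018ms @ 108/7 + 469.667ms (4/7)

note 10 onset = 12b = 9863.014ms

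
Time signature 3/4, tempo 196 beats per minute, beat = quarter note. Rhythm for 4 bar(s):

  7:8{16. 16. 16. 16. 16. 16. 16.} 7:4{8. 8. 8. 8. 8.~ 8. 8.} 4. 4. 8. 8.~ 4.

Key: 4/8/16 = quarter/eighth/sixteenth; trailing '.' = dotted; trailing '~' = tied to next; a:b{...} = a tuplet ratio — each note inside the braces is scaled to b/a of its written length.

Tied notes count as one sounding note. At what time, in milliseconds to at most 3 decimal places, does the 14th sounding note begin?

note 14 onset = 6b = 1836.735ms

1. 0.0ms @ 0 + 131.195ms (3/7)
2. 131.195ms @ 3/7 + 131.195ms (3/7)
3. 262.391ms @ 6/7 + 131.195ms (3/7)
4. 393.586ms @ 9/7 + 131.195ms (3/7)
5. 524.781ms @ 12/7 + 131.195ms (3/7)
6. 655.977ms @ 15/7 + 131.195ms (3/7)
7. 787.172ms @ 18/7 + 131.195ms (3/7)
8. 918.367ms @ 3 + 131.195ms (3/7)
9. 1049.563ms @ 24/7 + 131.195ms (3/7)
10. 1180.758ms @ 27/7 + 131.195ms (3/7)
11. 1311.953ms @ 30/7 + 131.195ms (3/7)
12. 1443.149ms @ 33/7 + 262.391ms (6/7)
13. 1705.539ms @ 39/7 + 131.195ms (3/7)
14. 1836.735ms @ 6 + 459.184ms (3/2)
15. 2295.918ms @ 15/2 + 459.184ms (3/2)
16. 2755.102ms @ 9 + 229.592ms (3/4)
17. 2984.694ms @ 39/4 + 688.776ms (9/4)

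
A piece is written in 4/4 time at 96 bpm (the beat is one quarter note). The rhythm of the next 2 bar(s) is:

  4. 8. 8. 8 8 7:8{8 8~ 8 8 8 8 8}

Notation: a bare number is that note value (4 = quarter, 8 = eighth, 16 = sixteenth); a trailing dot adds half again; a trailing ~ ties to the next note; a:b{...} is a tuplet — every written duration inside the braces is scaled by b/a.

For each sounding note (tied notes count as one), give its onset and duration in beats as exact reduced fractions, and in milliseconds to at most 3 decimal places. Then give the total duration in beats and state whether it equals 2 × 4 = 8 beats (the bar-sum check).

1) 0.0ms=0b +937.5ms=3/2b
2) 937.5ms=3/2b +468.75ms=3/4b
3) 1406.25ms=9/4b +468.75ms=3/4b
4) 1875.0ms=3b +312.5ms=1/2b
5) 2187.5ms=7/2b +312.5ms=1/2b
6) 2500.0ms=4b +357.143ms=4/7b
7) 2857.143ms=32/7b +714.286ms=8/7b
8) 3571.429ms=40/7b +357.143ms=4/7b
9) 3928.571ms=44/7b +357.143ms=4/7b
10) 4285.714ms=48/7b +357.143ms=4/7b
11) 4642.857ms=52/7b +357.143ms=4/7b
Σ=8b of 8 (96bpm 4/4) — PASS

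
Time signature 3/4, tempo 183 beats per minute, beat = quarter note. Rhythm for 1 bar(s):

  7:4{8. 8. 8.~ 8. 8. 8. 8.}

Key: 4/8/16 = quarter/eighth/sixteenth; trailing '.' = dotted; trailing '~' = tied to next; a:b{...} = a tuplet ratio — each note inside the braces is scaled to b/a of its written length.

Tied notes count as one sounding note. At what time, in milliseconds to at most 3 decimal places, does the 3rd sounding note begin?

1. 0.0ms @ 0 + 140.515ms (3/7)
2. 140.515ms @ 3/7 + 140.515ms (3/7)
3. 281.03ms @ 6/7 + 281.03ms (6/7)
4. 562.061ms @ 12/7 + 140.515ms (3/7)
5. 702.576ms @ 15/7 + 140.515ms (3/7)
6. 843.091ms @ 18/7 + 140.515ms (3/7)

note 3 onset = 6/7b = 281.03ms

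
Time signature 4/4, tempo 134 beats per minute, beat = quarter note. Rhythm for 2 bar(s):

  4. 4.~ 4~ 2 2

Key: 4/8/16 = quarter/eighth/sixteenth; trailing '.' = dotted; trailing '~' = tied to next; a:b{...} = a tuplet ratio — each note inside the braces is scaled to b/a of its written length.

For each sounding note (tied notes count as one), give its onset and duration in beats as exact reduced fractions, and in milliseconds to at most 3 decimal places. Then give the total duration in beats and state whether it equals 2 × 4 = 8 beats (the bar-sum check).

1) 0.0ms=0b +671.642ms=3/2b
2) 671.642ms=3/2b +2014.925ms=9/2b
3) 2686.567ms=6b +895.522ms=2b
Σ=8b of 8 (134bpm 4/4) — PASS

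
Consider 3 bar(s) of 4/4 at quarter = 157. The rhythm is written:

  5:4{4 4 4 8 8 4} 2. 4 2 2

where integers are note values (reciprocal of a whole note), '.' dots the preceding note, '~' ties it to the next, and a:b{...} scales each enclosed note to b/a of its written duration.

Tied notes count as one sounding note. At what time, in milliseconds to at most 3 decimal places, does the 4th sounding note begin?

note 4 onset = 12/5b = 917.197ms

1. 0.0ms @ 0 + 305.732ms (4/5)
2. 305.732ms @ 4/5 + 305.732ms (4/5)
3. 611.465ms @ 8/5 + 305.732ms (4/5)
4. 917.197ms @ 12/5 + 152.866ms (2/5)
5. 1070.064ms @ 14/5 + 152.866ms (2/5)
6. 1222.93ms @ 16/5 + 305.732ms (4/5)
7. 1528.662ms @ 4 + 1146.497ms (3)
8. 2675.159ms @ 7 + 382.166ms (1)
9. 3057.325ms @ 8 + 764.331ms (2)
10. 3821.656ms @ 10 + 764.331ms (2)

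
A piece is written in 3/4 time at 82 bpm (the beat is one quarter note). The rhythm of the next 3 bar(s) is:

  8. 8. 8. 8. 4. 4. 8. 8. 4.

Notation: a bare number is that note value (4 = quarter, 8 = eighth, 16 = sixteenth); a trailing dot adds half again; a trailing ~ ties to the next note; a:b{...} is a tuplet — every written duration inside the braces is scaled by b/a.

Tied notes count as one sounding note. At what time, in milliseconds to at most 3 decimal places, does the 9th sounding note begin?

note 9 onset = 15/2b = 5487.805ms

1. 0.0ms @ 0 + 548.78ms (3/4)
2. 548.78ms @ 3/4 + 548.78ms (3/4)
3. 1097.561ms @ 3/2 + 548.78ms (3/4)
4. 1646.341ms @ 9/4 + 548.78ms (3/4)
5. 2195.122ms @ 3 + 1097.561ms (3/2)
6. 3292.683ms @ 9/2 + 1097.561ms (3/2)
7. 4390.244ms @ 6 + 548.78ms (3/4)
8. 4939.024ms @ 27/4 + 548.78ms (3/4)
9. 5487.805ms @ 15/2 + 1097.561ms (3/2)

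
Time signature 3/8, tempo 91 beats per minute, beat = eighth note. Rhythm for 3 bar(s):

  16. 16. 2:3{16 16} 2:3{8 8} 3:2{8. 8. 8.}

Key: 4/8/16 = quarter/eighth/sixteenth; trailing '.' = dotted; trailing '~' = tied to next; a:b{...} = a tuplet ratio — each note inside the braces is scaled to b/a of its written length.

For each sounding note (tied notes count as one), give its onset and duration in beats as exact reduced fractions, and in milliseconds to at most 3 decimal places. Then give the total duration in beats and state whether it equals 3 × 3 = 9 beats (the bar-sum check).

1) 0.0ms=0b +494.505ms=3/4b
2) 494.505ms=3/4b +494.505ms=3/4b
3) 989.011ms=3/2b +494.505ms=3/4b
4) 1483.516ms=9/4b +494.505ms=3/4b
5) 1978.022ms=3b +989.011ms=3/2b
6) 2967.033ms=9/2b +989.011ms=3/2b
7) 3956.044ms=6b +659.341ms=1b
8) 4615.385ms=7b +659.341ms=1b
9) 5274.725ms=8b +659.341ms=1b
Σ=9b of 9 (91bpm 3/8) — PASS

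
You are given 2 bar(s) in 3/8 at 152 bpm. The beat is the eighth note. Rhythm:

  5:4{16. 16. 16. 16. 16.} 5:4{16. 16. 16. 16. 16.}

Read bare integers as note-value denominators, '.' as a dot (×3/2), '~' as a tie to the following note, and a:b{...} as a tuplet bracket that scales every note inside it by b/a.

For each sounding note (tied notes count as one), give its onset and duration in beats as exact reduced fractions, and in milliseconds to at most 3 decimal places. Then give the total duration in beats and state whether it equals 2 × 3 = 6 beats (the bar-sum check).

1) 0.0ms=0b +236.842ms=3/5b
2) 236.842ms=3/5b +236.842ms=3/5b
3) 473.684ms=6/5b +236.842ms=3/5b
4) 710.526ms=9/5b +236.842ms=3/5b
5) 947.368ms=12/5b +236.842ms=3/5b
6) 1184.211ms=3b +236.842ms=3/5b
7) 1421.053ms=18/5b +236.842ms=3/5b
8) 1657.895ms=21/5b +236.842ms=3/5b
9) 1894.737ms=24/5b +236.842ms=3/5b
10) 2131.579ms=27/5b +236.842ms=3/5b
Σ=6b of 6 (152bpm 3/8) — PASS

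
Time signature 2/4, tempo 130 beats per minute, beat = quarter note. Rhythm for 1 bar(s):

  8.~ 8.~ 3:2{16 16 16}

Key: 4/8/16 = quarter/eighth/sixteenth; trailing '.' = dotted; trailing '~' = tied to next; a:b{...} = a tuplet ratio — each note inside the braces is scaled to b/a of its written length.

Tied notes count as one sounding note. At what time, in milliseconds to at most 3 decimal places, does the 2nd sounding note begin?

1. 0.0ms @ 0 + 769.231ms (5/3)
2. 769.231ms @ 5/3 + 76.923ms (1/6)
3. 846.154ms @ 11/6 + 76.923ms (1/6)

note 2 onset = 5/3b = 769.231ms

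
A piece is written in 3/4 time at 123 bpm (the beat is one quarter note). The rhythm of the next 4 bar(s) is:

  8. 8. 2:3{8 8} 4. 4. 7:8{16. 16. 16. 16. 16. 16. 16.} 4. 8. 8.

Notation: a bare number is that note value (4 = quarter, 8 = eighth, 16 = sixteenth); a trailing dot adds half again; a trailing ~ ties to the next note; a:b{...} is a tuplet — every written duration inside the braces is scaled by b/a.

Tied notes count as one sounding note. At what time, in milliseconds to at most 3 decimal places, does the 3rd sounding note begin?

note 3 onset = 3/2b = 731.707ms

1. 0.0ms @ 0 + 365.854ms (3/4)
2. 365.854ms @ 3/4 + 365.854ms (3/4)
3. 731.707ms @ 3/2 + 365.854ms (3/4)
4. 1097.561ms @ 9/4 + 365.854ms (3/4)
5. 1463.415ms @ 3 + 731.707ms (3/2)
6. 2195.122ms @ 9/2 + 731.707ms (3/2)
7. 2926.829ms @ 6 + 209.059ms (3/7)
8. 3135.889ms @ 45/7 + 209.059ms (3/7)
9. 3344.948ms @ 48/7 + 209.059ms (3/7)
10. 3554.007ms @ 51/7 + 209.059ms (3/7)
11. 3763.066ms @ 54/7 + 209.059ms (3/7)
12. 3972.125ms @ 57/7 + 209.059ms (3/7)
13. 4181.185ms @ 60/7 + 209.059ms (3/7)
14. 4390.244ms @ 9 + 731.707ms (3/2)
15. 5121.951ms @ 21/2 + 365.854ms (3/4)
16. 5487.805ms @ 45/4 + 365.854ms (3/4)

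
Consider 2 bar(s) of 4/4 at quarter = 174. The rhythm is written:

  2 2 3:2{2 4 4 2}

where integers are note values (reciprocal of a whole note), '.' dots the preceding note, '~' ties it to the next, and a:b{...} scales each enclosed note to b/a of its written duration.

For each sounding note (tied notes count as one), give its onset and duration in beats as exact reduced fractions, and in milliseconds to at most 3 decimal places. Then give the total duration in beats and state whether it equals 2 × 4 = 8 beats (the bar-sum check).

1) 0.0ms=0b +689.655ms=2b
2) 689.655ms=2b +689.655ms=2b
3) 1379.31ms=4b +459.77ms=4/3b
4) 1839.08ms=16/3b +229.885ms=2/3b
5) 2068.966ms=6b +229.885ms=2/3b
6) 2298.851ms=20/3b +459.77ms=4/3b
Σ=8b of 8 (174bpm 4/4) — PASS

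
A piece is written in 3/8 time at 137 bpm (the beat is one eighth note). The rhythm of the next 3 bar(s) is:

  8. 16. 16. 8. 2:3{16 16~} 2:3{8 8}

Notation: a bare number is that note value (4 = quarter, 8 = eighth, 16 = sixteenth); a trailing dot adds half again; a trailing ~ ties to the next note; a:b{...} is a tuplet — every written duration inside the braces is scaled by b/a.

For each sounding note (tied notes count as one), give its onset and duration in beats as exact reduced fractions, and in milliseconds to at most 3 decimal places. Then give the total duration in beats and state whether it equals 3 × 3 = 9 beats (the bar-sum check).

1) 0.0ms=0b +656.934ms=3/2b
2) 656.934ms=3/2b +328.467ms=3/4b
3) 985.401ms=9/4b +328.467ms=3/4b
4) 1313.869ms=3b +656.934ms=3/2b
5) 1970.803ms=9/2b +328.467ms=3/4b
6) 2299.27ms=21/4b +985.401ms=9/4b
7) 3284.672ms=15/2b +656.934ms=3/2b
Σ=9b of 9 (137bpm 3/8) — PASS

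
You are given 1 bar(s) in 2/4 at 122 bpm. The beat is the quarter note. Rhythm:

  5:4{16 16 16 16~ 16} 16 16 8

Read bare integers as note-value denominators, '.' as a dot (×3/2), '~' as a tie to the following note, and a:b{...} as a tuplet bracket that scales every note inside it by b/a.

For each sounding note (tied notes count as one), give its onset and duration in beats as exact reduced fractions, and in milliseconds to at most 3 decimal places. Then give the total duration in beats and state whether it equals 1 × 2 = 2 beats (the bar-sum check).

1) 0.0ms=0b +98.361ms=1/5b
2) 98.361ms=1/5b +98.361ms=1/5b
3) 196.721ms=2/5b +98.361ms=1/5b
4) 295.082ms=3/5b +196.721ms=2/5b
5) 491.803ms=1b +122.951ms=1/4b
6) 614.754ms=5/4b +122.951ms=1/4b
7) 737.705ms=3/2b +245.902ms=1/2b
Σ=2b of 2 (122bpm 2/4) — PASS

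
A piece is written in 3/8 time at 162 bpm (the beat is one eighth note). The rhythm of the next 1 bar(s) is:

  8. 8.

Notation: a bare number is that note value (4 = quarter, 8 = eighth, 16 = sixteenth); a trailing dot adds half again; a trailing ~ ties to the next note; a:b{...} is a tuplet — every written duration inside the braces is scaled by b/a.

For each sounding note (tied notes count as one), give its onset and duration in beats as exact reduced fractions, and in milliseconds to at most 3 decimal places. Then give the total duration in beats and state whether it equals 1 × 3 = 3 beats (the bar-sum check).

1) 0.0ms=0b +555.556ms=3/2b
2) 555.556ms=3/2b +555.556ms=3/2b
Σ=3b of 3 (162bpm 3/8) — PASS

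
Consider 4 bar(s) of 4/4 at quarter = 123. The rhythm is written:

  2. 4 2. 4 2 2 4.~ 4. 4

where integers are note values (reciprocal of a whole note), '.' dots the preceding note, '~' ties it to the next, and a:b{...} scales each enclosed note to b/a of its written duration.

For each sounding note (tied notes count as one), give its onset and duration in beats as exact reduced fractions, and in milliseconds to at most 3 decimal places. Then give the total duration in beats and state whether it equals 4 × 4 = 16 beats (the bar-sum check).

1) 0.0ms=0b +1463.415ms=3b
2) 1463.415ms=3b +487.805ms=1b
3) 1951.22ms=4b +1463.415ms=3b
4) 3414.634ms=7b +487.805ms=1b
5) 3902.439ms=8b +975.61ms=2b
6) 4878.049ms=10b +975.61ms=2b
7) 5853.659ms=12b +1463.415ms=3b
8) 7317.073ms=15b +487.805ms=1b
Σ=16b of 16 (123bpm 4/4) — PASS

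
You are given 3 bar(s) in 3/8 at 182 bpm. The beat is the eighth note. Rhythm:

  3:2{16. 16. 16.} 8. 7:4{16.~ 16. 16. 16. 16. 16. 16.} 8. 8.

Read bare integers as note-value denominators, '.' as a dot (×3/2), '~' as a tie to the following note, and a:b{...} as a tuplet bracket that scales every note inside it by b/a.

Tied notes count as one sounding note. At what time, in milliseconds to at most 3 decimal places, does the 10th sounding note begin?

1. 0.0ms @ 0 + 164.835ms (1/2)
2. 164.835ms @ 1/2 + 164.835ms (1/2)
3. 329.67ms @ 1 + 164.835ms (1/2)
4. 494.505ms @ 3/2 + 494.505ms (3/2)
5. 989.011ms @ 3 + 282.575ms (6/7)
6. 1271.586ms @ 27/7 + 141.287ms (3/7)
7. 1412.873ms @ 30/7 + 141.287ms (3/7)
8. 1554.16ms @ 33/7 + 141.287ms (3/7)
9. 1695.447ms @ 36/7 + 141.287ms (3/7)
10. 1836.735ms @ 39/7 + 141.287ms (3/7)
11. 1978.022ms @ 6 + 494.505ms (3/2)
12. 2472.527ms @ 15/2 + 494.505ms (3/2)

note 10 onset = 39/7b = 1836.735ms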